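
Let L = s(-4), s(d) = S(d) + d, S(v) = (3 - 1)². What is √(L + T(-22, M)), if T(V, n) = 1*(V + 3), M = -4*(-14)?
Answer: I*√19 ≈ 4.3589*I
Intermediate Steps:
M = 56
S(v) = 4 (S(v) = 2² = 4)
T(V, n) = 3 + V (T(V, n) = 1*(3 + V) = 3 + V)
s(d) = 4 + d
L = 0 (L = 4 - 4 = 0)
√(L + T(-22, M)) = √(0 + (3 - 22)) = √(0 - 19) = √(-19) = I*√19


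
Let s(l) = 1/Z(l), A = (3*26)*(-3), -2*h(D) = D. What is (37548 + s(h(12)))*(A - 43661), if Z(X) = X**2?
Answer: -59334144455/36 ≈ -1.6482e+9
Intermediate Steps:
h(D) = -D/2
A = -234 (A = 78*(-3) = -234)
s(l) = l**(-2) (s(l) = 1/(l**2) = l**(-2))
(37548 + s(h(12)))*(A - 43661) = (37548 + (-1/2*12)**(-2))*(-234 - 43661) = (37548 + (-6)**(-2))*(-43895) = (37548 + 1/36)*(-43895) = (1351729/36)*(-43895) = -59334144455/36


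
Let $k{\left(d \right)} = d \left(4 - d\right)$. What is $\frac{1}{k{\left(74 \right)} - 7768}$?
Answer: $- \frac{1}{12948} \approx -7.7232 \cdot 10^{-5}$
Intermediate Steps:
$\frac{1}{k{\left(74 \right)} - 7768} = \frac{1}{74 \left(4 - 74\right) - 7768} = \frac{1}{74 \left(-70\right) - 7768} = \frac{1}{-5180 - 7768} = \frac{1}{-12948} = - \frac{1}{12948}$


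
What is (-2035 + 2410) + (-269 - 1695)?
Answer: -1589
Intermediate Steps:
(-2035 + 2410) + (-269 - 1695) = 375 - 1964 = -1589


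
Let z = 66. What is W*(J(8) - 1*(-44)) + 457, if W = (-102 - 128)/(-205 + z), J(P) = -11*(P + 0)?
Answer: 53403/139 ≈ 384.19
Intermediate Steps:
J(P) = -11*P
W = 230/139 (W = (-102 - 128)/(-205 + 66) = -230/(-139) = -230*(-1/139) = 230/139 ≈ 1.6547)
W*(J(8) - 1*(-44)) + 457 = 230*(-11*8 - 1*(-44))/139 + 457 = 230*(-88 + 44)/139 + 457 = (230/139)*(-44) + 457 = -10120/139 + 457 = 53403/139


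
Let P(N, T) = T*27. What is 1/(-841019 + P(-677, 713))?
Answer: -1/821768 ≈ -1.2169e-6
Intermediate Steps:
P(N, T) = 27*T
1/(-841019 + P(-677, 713)) = 1/(-841019 + 27*713) = 1/(-841019 + 19251) = 1/(-821768) = -1/821768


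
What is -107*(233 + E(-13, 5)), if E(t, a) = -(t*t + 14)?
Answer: -5350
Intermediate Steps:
E(t, a) = -14 - t**2 (E(t, a) = -(t**2 + 14) = -(14 + t**2) = -14 - t**2)
-107*(233 + E(-13, 5)) = -107*(233 + (-14 - 1*(-13)**2)) = -107*(233 + (-14 - 1*169)) = -107*(233 + (-14 - 169)) = -107*(233 - 183) = -107*50 = -5350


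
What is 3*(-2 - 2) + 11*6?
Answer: 54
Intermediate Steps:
3*(-2 - 2) + 11*6 = 3*(-4) + 66 = -12 + 66 = 54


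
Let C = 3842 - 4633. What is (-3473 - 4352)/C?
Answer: 7825/791 ≈ 9.8925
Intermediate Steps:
C = -791
(-3473 - 4352)/C = (-3473 - 4352)/(-791) = -7825*(-1/791) = 7825/791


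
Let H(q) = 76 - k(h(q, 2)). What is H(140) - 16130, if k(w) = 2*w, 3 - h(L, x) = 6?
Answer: -16048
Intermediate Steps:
h(L, x) = -3 (h(L, x) = 3 - 1*6 = 3 - 6 = -3)
H(q) = 82 (H(q) = 76 - 2*(-3) = 76 - 1*(-6) = 76 + 6 = 82)
H(140) - 16130 = 82 - 16130 = -16048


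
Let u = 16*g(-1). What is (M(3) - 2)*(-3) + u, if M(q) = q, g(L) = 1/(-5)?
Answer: -31/5 ≈ -6.2000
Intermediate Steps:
g(L) = -1/5
u = -16/5 (u = 16*(-1/5) = -16/5 ≈ -3.2000)
(M(3) - 2)*(-3) + u = (3 - 2)*(-3) - 16/5 = 1*(-3) - 16/5 = -3 - 16/5 = -31/5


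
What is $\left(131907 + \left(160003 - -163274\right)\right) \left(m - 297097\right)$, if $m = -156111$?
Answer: $-206293030272$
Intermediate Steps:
$\left(131907 + \left(160003 - -163274\right)\right) \left(m - 297097\right) = \left(131907 + \left(160003 - -163274\right)\right) \left(-156111 - 297097\right) = \left(131907 + \left(160003 + 163274\right)\right) \left(-453208\right) = \left(131907 + 323277\right) \left(-453208\right) = 455184 \left(-453208\right) = -206293030272$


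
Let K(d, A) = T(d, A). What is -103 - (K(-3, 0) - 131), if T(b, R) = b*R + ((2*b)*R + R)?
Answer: 28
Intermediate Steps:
T(b, R) = R + 3*R*b (T(b, R) = R*b + (2*R*b + R) = R*b + (R + 2*R*b) = R + 3*R*b)
K(d, A) = A*(1 + 3*d)
-103 - (K(-3, 0) - 131) = -103 - (0*(1 + 3*(-3)) - 131) = -103 - (0*(1 - 9) - 131) = -103 - (0*(-8) - 131) = -103 - (0 - 131) = -103 - 1*(-131) = -103 + 131 = 28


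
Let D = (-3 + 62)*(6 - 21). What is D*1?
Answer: -885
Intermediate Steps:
D = -885 (D = 59*(-15) = -885)
D*1 = -885*1 = -885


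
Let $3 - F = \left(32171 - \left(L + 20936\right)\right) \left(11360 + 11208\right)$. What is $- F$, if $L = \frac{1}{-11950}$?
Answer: $\frac{1514970086359}{5975} \approx 2.5355 \cdot 10^{8}$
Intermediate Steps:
$L = - \frac{1}{11950} \approx -8.3682 \cdot 10^{-5}$
$F = - \frac{1514970086359}{5975}$ ($F = 3 - \left(32171 - \left(- \frac{1}{11950} + 20936\right)\right) \left(11360 + 11208\right) = 3 - \left(32171 - \frac{250185199}{11950}\right) 22568 = 3 - \frac{134258251}{11950} \cdot 22568 = 3 - \frac{1514970104284}{5975} = - \frac{1514970086359}{5975} \approx -2.5355 \cdot 10^{8}$)
$- F = \left(-1\right) \left(- \frac{1514970086359}{5975}\right) = \frac{1514970086359}{5975}$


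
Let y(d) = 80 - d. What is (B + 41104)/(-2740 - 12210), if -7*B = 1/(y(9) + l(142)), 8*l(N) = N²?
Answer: -745647111/271200475 ≈ -2.7494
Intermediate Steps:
l(N) = N²/8
B = -2/36281 (B = -1/(7*((80 - 1*9) + (⅛)*142²)) = -1/(7*((80 - 9) + (⅛)*20164)) = -1/(7*(71 + 5041/2)) = -1/(7*5183/2) = -⅐*2/5183 = -2/36281 ≈ -5.5125e-5)
(B + 41104)/(-2740 - 12210) = (-2/36281 + 41104)/(-2740 - 12210) = (1491294222/36281)/(-14950) = (1491294222/36281)*(-1/14950) = -745647111/271200475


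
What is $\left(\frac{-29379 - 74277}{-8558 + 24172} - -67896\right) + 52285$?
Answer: $\frac{938201239}{7807} \approx 1.2017 \cdot 10^{5}$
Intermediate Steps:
$\left(\frac{-29379 - 74277}{-8558 + 24172} - -67896\right) + 52285 = \left(- \frac{103656}{15614} + 67896\right) + 52285 = \left(\left(-103656\right) \frac{1}{15614} + 67896\right) + 52285 = \left(- \frac{51828}{7807} + 67896\right) + 52285 = \frac{530012244}{7807} + 52285 = \frac{938201239}{7807}$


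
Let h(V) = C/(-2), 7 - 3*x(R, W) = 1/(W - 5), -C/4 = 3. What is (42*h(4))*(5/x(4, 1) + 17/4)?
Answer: 46179/29 ≈ 1592.4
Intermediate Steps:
C = -12 (C = -4*3 = -12)
x(R, W) = 7/3 - 1/(3*(-5 + W)) (x(R, W) = 7/3 - 1/(3*(W - 5)) = 7/3 - 1/(3*(-5 + W)))
h(V) = 6 (h(V) = -12/(-2) = -12*(-½) = 6)
(42*h(4))*(5/x(4, 1) + 17/4) = (42*6)*(5/(((-36 + 7*1)/(3*(-5 + 1)))) + 17/4) = 252*(5/(((⅓)*(-36 + 7)/(-4))) + 17*(¼)) = 252*(5/(((⅓)*(-¼)*(-29))) + 17/4) = 252*(5/(29/12) + 17/4) = 252*(5*(12/29) + 17/4) = 252*(60/29 + 17/4) = 252*(733/116) = 46179/29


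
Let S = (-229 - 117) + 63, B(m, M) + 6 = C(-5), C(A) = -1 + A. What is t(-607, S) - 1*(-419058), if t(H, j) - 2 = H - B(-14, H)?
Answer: 418465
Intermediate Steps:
B(m, M) = -12 (B(m, M) = -6 + (-1 - 5) = -6 - 6 = -12)
S = -283 (S = -346 + 63 = -283)
t(H, j) = 14 + H (t(H, j) = 2 + (H - 1*(-12)) = 2 + (H + 12) = 2 + (12 + H) = 14 + H)
t(-607, S) - 1*(-419058) = (14 - 607) - 1*(-419058) = -593 + 419058 = 418465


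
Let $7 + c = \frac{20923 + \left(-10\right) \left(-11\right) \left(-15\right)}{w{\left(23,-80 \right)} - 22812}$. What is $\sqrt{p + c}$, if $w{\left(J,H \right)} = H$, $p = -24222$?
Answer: $\frac{3 i \sqrt{352708198127}}{11446} \approx 155.66 i$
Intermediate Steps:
$c = - \frac{179517}{22892}$ ($c = -7 + \frac{20923 + \left(-10\right) \left(-11\right) \left(-15\right)}{-80 - 22812} = -7 + \frac{20923 + 110 \left(-15\right)}{-22892} = -7 + \left(20923 - 1650\right) \left(- \frac{1}{22892}\right) = -7 + 19273 \left(- \frac{1}{22892}\right) = -7 - \frac{19273}{22892} = - \frac{179517}{22892} \approx -7.8419$)
$\sqrt{p + c} = \sqrt{-24222 - \frac{179517}{22892}} = \sqrt{- \frac{554669541}{22892}} = \frac{3 i \sqrt{352708198127}}{11446}$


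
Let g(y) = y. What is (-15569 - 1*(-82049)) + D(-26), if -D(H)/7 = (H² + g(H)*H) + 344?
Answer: 54608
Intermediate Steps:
D(H) = -2408 - 14*H² (D(H) = -7*((H² + H*H) + 344) = -7*((H² + H²) + 344) = -7*(2*H² + 344) = -7*(344 + 2*H²) = -2408 - 14*H²)
(-15569 - 1*(-82049)) + D(-26) = (-15569 - 1*(-82049)) + (-2408 - 14*(-26)²) = (-15569 + 82049) + (-2408 - 14*676) = 66480 + (-2408 - 9464) = 66480 - 11872 = 54608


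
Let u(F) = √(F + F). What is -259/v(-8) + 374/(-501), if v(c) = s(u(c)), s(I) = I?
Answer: -374/501 + 259*I/4 ≈ -0.74651 + 64.75*I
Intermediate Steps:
u(F) = √2*√F (u(F) = √(2*F) = √2*√F)
v(c) = √2*√c
-259/v(-8) + 374/(-501) = -259*(-I/4) + 374/(-501) = -259*(-I/4) + 374*(-1/501) = -259*(-I/4) - 374/501 = -(-259)*I/4 - 374/501 = 259*I/4 - 374/501 = -374/501 + 259*I/4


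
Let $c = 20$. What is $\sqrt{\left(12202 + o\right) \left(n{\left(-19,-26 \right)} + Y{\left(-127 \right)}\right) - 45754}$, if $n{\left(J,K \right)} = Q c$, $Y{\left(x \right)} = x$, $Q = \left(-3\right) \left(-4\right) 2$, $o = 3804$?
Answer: $2 \sqrt{1401091} \approx 2367.4$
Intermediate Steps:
$Q = 24$ ($Q = 12 \cdot 2 = 24$)
$n{\left(J,K \right)} = 480$ ($n{\left(J,K \right)} = 24 \cdot 20 = 480$)
$\sqrt{\left(12202 + o\right) \left(n{\left(-19,-26 \right)} + Y{\left(-127 \right)}\right) - 45754} = \sqrt{\left(12202 + 3804\right) \left(480 - 127\right) - 45754} = \sqrt{16006 \cdot 353 - 45754} = \sqrt{5650118 - 45754} = \sqrt{5604364} = 2 \sqrt{1401091}$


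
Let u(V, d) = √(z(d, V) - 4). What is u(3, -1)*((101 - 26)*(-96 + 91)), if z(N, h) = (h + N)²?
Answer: 0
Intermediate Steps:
z(N, h) = (N + h)²
u(V, d) = √(-4 + (V + d)²) (u(V, d) = √((d + V)² - 4) = √((V + d)² - 4) = √(-4 + (V + d)²))
u(3, -1)*((101 - 26)*(-96 + 91)) = √(-4 + (3 - 1)²)*((101 - 26)*(-96 + 91)) = √(-4 + 2²)*(75*(-5)) = √(-4 + 4)*(-375) = √0*(-375) = 0*(-375) = 0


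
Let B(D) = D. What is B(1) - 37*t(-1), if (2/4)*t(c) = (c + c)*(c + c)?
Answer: -295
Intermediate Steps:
t(c) = 8*c**2 (t(c) = 2*((c + c)*(c + c)) = 2*((2*c)*(2*c)) = 2*(4*c**2) = 8*c**2)
B(1) - 37*t(-1) = 1 - 296*(-1)**2 = 1 - 296 = -295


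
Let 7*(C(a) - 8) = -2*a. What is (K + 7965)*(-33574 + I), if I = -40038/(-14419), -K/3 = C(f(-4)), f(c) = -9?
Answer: -3840213795492/14419 ≈ -2.6633e+8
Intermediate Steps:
C(a) = 8 - 2*a/7 (C(a) = 8 + (-2*a)/7 = 8 - 2*a/7)
K = -222/7 (K = -3*(8 - 2/7*(-9)) = -3*(8 + 18/7) = -3*74/7 = -222/7 ≈ -31.714)
I = 40038/14419 (I = -40038*(-1/14419) = 40038/14419 ≈ 2.7768)
(K + 7965)*(-33574 + I) = (-222/7 + 7965)*(-33574 + 40038/14419) = (55533/7)*(-484063468/14419) = -3840213795492/14419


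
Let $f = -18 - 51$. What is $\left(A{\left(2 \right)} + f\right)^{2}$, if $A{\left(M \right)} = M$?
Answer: $4489$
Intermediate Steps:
$f = -69$
$\left(A{\left(2 \right)} + f\right)^{2} = \left(2 - 69\right)^{2} = \left(-67\right)^{2} = 4489$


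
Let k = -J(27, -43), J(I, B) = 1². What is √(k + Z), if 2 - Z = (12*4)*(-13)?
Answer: 25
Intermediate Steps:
J(I, B) = 1
Z = 626 (Z = 2 - 12*4*(-13) = 2 - 48*(-13) = 2 - 1*(-624) = 2 + 624 = 626)
k = -1 (k = -1*1 = -1)
√(k + Z) = √(-1 + 626) = √625 = 25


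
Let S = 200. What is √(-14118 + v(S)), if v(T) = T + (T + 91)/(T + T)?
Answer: I*√5566909/20 ≈ 117.97*I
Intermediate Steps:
v(T) = T + (91 + T)/(2*T) (v(T) = T + (91 + T)/((2*T)) = T + (91 + T)*(1/(2*T)) = T + (91 + T)/(2*T))
√(-14118 + v(S)) = √(-14118 + (½ + 200 + (91/2)/200)) = √(-14118 + (½ + 200 + (91/2)*(1/200))) = √(-14118 + (½ + 200 + 91/400)) = √(-14118 + 80291/400) = √(-5566909/400) = I*√5566909/20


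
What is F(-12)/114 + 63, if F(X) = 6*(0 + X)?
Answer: 1185/19 ≈ 62.368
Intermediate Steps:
F(X) = 6*X
F(-12)/114 + 63 = (6*(-12))/114 + 63 = -72*1/114 + 63 = -12/19 + 63 = 1185/19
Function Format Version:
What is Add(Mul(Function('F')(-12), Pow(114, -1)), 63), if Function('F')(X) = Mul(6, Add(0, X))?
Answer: Rational(1185, 19) ≈ 62.368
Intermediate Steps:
Function('F')(X) = Mul(6, X)
Add(Mul(Function('F')(-12), Pow(114, -1)), 63) = Add(Mul(Mul(6, -12), Pow(114, -1)), 63) = Add(Mul(-72, Rational(1, 114)), 63) = Add(Rational(-12, 19), 63) = Rational(1185, 19)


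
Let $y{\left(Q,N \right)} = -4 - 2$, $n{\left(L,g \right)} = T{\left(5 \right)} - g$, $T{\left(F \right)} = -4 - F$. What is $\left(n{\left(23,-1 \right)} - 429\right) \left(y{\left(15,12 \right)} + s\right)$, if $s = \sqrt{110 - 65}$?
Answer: $2622 - 1311 \sqrt{5} \approx -309.49$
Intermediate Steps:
$n{\left(L,g \right)} = -9 - g$ ($n{\left(L,g \right)} = \left(-4 - 5\right) - g = -9 - g$)
$y{\left(Q,N \right)} = -6$
$s = 3 \sqrt{5}$ ($s = \sqrt{45} = 3 \sqrt{5} \approx 6.7082$)
$\left(n{\left(23,-1 \right)} - 429\right) \left(y{\left(15,12 \right)} + s\right) = \left(\left(-9 - -1\right) - 429\right) \left(-6 + 3 \sqrt{5}\right) = \left(\left(-9 + 1\right) - 429\right) \left(-6 + 3 \sqrt{5}\right) = \left(-8 - 429\right) \left(-6 + 3 \sqrt{5}\right) = - 437 \left(-6 + 3 \sqrt{5}\right) = 2622 - 1311 \sqrt{5}$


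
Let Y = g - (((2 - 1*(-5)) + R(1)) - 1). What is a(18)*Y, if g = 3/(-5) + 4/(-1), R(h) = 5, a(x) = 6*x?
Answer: -8424/5 ≈ -1684.8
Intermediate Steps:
g = -23/5 (g = 3*(-⅕) + 4*(-1) = -⅗ - 4 = -23/5 ≈ -4.6000)
Y = -78/5 (Y = -23/5 - (((2 - 1*(-5)) + 5) - 1) = -23/5 - (((2 + 5) + 5) - 1) = -23/5 - ((7 + 5) - 1) = -23/5 - (12 - 1) = -23/5 - 1*11 = -23/5 - 11 = -78/5 ≈ -15.600)
a(18)*Y = (6*18)*(-78/5) = 108*(-78/5) = -8424/5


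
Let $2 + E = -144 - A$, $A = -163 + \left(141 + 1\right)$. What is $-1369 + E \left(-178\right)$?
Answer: $20881$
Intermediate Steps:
$A = -21$ ($A = -163 + 142 = -21$)
$E = -125$ ($E = -2 - 123 = -125$)
$-1369 + E \left(-178\right) = -1369 - -22250 = -1369 + 22250 = 20881$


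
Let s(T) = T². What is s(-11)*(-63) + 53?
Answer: -7570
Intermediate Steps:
s(-11)*(-63) + 53 = (-11)²*(-63) + 53 = 121*(-63) + 53 = -7623 + 53 = -7570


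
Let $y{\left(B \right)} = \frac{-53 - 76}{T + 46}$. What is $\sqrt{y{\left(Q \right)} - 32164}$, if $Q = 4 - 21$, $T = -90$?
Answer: $\frac{i \sqrt{15565957}}{22} \approx 179.33 i$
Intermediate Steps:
$Q = -17$ ($Q = 4 - 21 = -17$)
$y{\left(B \right)} = \frac{129}{44}$ ($y{\left(B \right)} = \frac{-53 - 76}{-90 + 46} = - \frac{129}{-44} = \left(-129\right) \left(- \frac{1}{44}\right) = \frac{129}{44}$)
$\sqrt{y{\left(Q \right)} - 32164} = \sqrt{\frac{129}{44} - 32164} = \sqrt{- \frac{1415087}{44}} = \frac{i \sqrt{15565957}}{22}$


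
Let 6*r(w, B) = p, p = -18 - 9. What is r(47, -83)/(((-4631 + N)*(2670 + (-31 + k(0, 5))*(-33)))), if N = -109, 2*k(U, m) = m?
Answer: 1/3803060 ≈ 2.6295e-7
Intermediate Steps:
p = -27
r(w, B) = -9/2 (r(w, B) = (⅙)*(-27) = -9/2)
k(U, m) = m/2
r(47, -83)/(((-4631 + N)*(2670 + (-31 + k(0, 5))*(-33)))) = -9*1/((-4631 - 109)*(2670 + (-31 + (½)*5)*(-33)))/2 = -9*(-1/(4740*(2670 + (-31 + 5/2)*(-33))))/2 = -9*(-1/(4740*(2670 - 57/2*(-33))))/2 = -9*(-1/(4740*(2670 + 1881/2)))/2 = -9/(2*((-4740*7221/2))) = -9/2/(-17113770) = -9/2*(-1/17113770) = 1/3803060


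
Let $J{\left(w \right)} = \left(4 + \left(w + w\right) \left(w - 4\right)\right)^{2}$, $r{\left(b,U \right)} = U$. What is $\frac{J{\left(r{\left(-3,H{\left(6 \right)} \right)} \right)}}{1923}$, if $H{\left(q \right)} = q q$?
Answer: $\frac{5326864}{1923} \approx 2770.1$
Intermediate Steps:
$H{\left(q \right)} = q^{2}$
$J{\left(w \right)} = \left(4 + 2 w \left(-4 + w\right)\right)^{2}$
$\frac{J{\left(r{\left(-3,H{\left(6 \right)} \right)} \right)}}{1923} = \frac{4 \left(2 + \left(6^{2}\right)^{2} - 4 \cdot 6^{2}\right)^{2}}{1923} = 4 \left(2 + 36^{2} - 144\right)^{2} \cdot \frac{1}{1923} = 4 \left(2 + 1296 - 144\right)^{2} \cdot \frac{1}{1923} = 4 \cdot 1154^{2} \cdot \frac{1}{1923} = 4 \cdot 1331716 \cdot \frac{1}{1923} = 5326864 \cdot \frac{1}{1923} = \frac{5326864}{1923}$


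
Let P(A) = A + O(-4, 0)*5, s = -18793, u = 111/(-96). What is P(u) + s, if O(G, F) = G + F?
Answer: -602053/32 ≈ -18814.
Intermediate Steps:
u = -37/32 (u = 111*(-1/96) = -37/32 ≈ -1.1563)
O(G, F) = F + G
P(A) = -20 + A (P(A) = A + (0 - 4)*5 = A - 4*5 = A - 20 = -20 + A)
P(u) + s = (-20 - 37/32) - 18793 = -677/32 - 18793 = -602053/32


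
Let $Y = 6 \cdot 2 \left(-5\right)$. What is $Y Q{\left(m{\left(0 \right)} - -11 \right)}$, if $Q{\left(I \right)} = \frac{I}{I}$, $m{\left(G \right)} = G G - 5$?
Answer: $-60$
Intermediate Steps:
$m{\left(G \right)} = -5 + G^{2}$ ($m{\left(G \right)} = G^{2} - 5 = -5 + G^{2}$)
$Q{\left(I \right)} = 1$
$Y = -60$ ($Y = 12 \left(-5\right) = -60$)
$Y Q{\left(m{\left(0 \right)} - -11 \right)} = \left(-60\right) 1 = -60$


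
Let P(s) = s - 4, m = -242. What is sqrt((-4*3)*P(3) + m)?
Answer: I*sqrt(230) ≈ 15.166*I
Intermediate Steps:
P(s) = -4 + s
sqrt((-4*3)*P(3) + m) = sqrt((-4*3)*(-4 + 3) - 242) = sqrt(-12*(-1) - 242) = sqrt(12 - 242) = sqrt(-230) = I*sqrt(230)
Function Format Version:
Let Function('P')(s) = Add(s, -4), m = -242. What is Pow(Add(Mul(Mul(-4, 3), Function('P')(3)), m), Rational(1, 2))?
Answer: Mul(I, Pow(230, Rational(1, 2))) ≈ Mul(15.166, I)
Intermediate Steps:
Function('P')(s) = Add(-4, s)
Pow(Add(Mul(Mul(-4, 3), Function('P')(3)), m), Rational(1, 2)) = Pow(Add(Mul(Mul(-4, 3), Add(-4, 3)), -242), Rational(1, 2)) = Pow(Add(Mul(-12, -1), -242), Rational(1, 2)) = Pow(Add(12, -242), Rational(1, 2)) = Pow(-230, Rational(1, 2)) = Mul(I, Pow(230, Rational(1, 2)))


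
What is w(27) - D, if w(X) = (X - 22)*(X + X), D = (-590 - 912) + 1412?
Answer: 360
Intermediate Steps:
D = -90 (D = -1502 + 1412 = -90)
w(X) = 2*X*(-22 + X) (w(X) = (-22 + X)*(2*X) = 2*X*(-22 + X))
w(27) - D = 2*27*(-22 + 27) - 1*(-90) = 2*27*5 + 90 = 270 + 90 = 360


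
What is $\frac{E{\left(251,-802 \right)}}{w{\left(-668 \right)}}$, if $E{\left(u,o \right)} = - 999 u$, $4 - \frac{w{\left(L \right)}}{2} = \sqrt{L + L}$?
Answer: $- \frac{250749}{676} - \frac{250749 i \sqrt{334}}{1352} \approx -370.93 - 3389.5 i$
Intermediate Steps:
$w{\left(L \right)} = 8 - 2 \sqrt{2} \sqrt{L}$ ($w{\left(L \right)} = 8 - 2 \sqrt{L + L} = 8 - 2 \sqrt{2 L} = 8 - 2 \sqrt{2} \sqrt{L}$)
$\frac{E{\left(251,-802 \right)}}{w{\left(-668 \right)}} = \frac{\left(-999\right) 251}{8 - 2 \sqrt{2} \sqrt{-668}} = - \frac{250749}{8 - 2 \sqrt{2} \cdot 2 i \sqrt{167}} = - \frac{250749}{8 - 4 i \sqrt{334}}$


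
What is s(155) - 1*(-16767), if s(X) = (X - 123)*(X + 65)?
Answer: 23807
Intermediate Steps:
s(X) = (-123 + X)*(65 + X)
s(155) - 1*(-16767) = (-7995 + 155² - 58*155) - 1*(-16767) = (-7995 + 24025 - 8990) + 16767 = 7040 + 16767 = 23807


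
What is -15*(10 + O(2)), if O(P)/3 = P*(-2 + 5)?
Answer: -420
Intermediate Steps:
O(P) = 9*P (O(P) = 3*(P*(-2 + 5)) = 3*(P*3) = 3*(3*P) = 9*P)
-15*(10 + O(2)) = -15*(10 + 9*2) = -15*(10 + 18) = -15*28 = -420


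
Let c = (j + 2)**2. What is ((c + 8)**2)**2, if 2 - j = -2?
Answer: 3748096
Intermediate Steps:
j = 4 (j = 2 - 1*(-2) = 2 + 2 = 4)
c = 36 (c = (4 + 2)**2 = 6**2 = 36)
((c + 8)**2)**2 = ((36 + 8)**2)**2 = (44**2)**2 = 1936**2 = 3748096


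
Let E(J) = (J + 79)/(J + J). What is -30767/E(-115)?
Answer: -3538205/18 ≈ -1.9657e+5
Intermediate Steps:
E(J) = (79 + J)/(2*J) (E(J) = (79 + J)/((2*J)) = (79 + J)*(1/(2*J)) = (79 + J)/(2*J))
-30767/E(-115) = -30767*(-230/(79 - 115)) = -30767/((1/2)*(-1/115)*(-36)) = -30767/18/115 = -30767*115/18 = -3538205/18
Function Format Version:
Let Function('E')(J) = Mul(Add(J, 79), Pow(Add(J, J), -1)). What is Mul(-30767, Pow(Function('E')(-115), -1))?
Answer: Rational(-3538205, 18) ≈ -1.9657e+5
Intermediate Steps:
Function('E')(J) = Mul(Rational(1, 2), Pow(J, -1), Add(79, J)) (Function('E')(J) = Mul(Add(79, J), Pow(Mul(2, J), -1)) = Mul(Add(79, J), Mul(Rational(1, 2), Pow(J, -1))) = Mul(Rational(1, 2), Pow(J, -1), Add(79, J)))
Mul(-30767, Pow(Function('E')(-115), -1)) = Mul(-30767, Pow(Mul(Rational(1, 2), Pow(-115, -1), Add(79, -115)), -1)) = Mul(-30767, Pow(Mul(Rational(1, 2), Rational(-1, 115), -36), -1)) = Mul(-30767, Pow(Rational(18, 115), -1)) = Mul(-30767, Rational(115, 18)) = Rational(-3538205, 18)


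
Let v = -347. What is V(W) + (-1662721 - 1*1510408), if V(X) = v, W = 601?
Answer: -3173476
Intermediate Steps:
V(X) = -347
V(W) + (-1662721 - 1*1510408) = -347 + (-1662721 - 1*1510408) = -347 + (-1662721 - 1510408) = -347 - 3173129 = -3173476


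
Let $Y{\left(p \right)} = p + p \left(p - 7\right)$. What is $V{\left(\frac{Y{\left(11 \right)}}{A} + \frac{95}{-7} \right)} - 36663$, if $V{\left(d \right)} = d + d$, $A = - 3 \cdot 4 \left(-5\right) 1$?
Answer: $- \frac{1540909}{42} \approx -36688.0$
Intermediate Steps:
$A = 60$ ($A = \left(-3\right) \left(-20\right) 1 = 60 \cdot 1 = 60$)
$Y{\left(p \right)} = p + p \left(-7 + p\right)$
$V{\left(d \right)} = 2 d$
$V{\left(\frac{Y{\left(11 \right)}}{A} + \frac{95}{-7} \right)} - 36663 = 2 \left(\frac{11 \left(-6 + 11\right)}{60} + \frac{95}{-7}\right) - 36663 = 2 \left(11 \cdot 5 \cdot \frac{1}{60} + 95 \left(- \frac{1}{7}\right)\right) - 36663 = 2 \left(55 \cdot \frac{1}{60} - \frac{95}{7}\right) - 36663 = 2 \left(\frac{11}{12} - \frac{95}{7}\right) - 36663 = 2 \left(- \frac{1063}{84}\right) - 36663 = - \frac{1063}{42} - 36663 = - \frac{1540909}{42}$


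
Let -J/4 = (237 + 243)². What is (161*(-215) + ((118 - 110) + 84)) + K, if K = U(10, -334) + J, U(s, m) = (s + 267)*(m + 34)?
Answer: -1039223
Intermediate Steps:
U(s, m) = (34 + m)*(267 + s) (U(s, m) = (267 + s)*(34 + m) = (34 + m)*(267 + s))
J = -921600 (J = -4*(237 + 243)² = -4*480² = -4*230400 = -921600)
K = -1004700 (K = (9078 + 34*10 + 267*(-334) - 334*10) - 921600 = (9078 + 340 - 89178 - 3340) - 921600 = -83100 - 921600 = -1004700)
(161*(-215) + ((118 - 110) + 84)) + K = (161*(-215) + ((118 - 110) + 84)) - 1004700 = (-34615 + (8 + 84)) - 1004700 = (-34615 + 92) - 1004700 = -34523 - 1004700 = -1039223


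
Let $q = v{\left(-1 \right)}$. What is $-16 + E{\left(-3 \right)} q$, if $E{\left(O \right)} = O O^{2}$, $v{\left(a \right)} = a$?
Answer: $11$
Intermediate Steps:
$q = -1$
$E{\left(O \right)} = O^{3}$
$-16 + E{\left(-3 \right)} q = -16 + \left(-3\right)^{3} \left(-1\right) = -16 - -27 = -16 + 27 = 11$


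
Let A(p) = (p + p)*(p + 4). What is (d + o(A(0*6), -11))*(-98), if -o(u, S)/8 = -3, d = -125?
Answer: 9898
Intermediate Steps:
A(p) = 2*p*(4 + p) (A(p) = (2*p)*(4 + p) = 2*p*(4 + p))
o(u, S) = 24 (o(u, S) = -8*(-3) = 24)
(d + o(A(0*6), -11))*(-98) = (-125 + 24)*(-98) = -101*(-98) = 9898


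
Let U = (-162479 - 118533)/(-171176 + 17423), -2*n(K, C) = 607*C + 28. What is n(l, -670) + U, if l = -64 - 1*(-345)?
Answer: 31263032255/153753 ≈ 2.0333e+5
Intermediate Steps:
l = 281 (l = -64 + 345 = 281)
n(K, C) = -14 - 607*C/2 (n(K, C) = -(607*C + 28)/2 = -(28 + 607*C)/2 = -14 - 607*C/2)
U = 281012/153753 (U = -281012/(-153753) = -281012*(-1/153753) = 281012/153753 ≈ 1.8277)
n(l, -670) + U = (-14 - 607/2*(-670)) + 281012/153753 = (-14 + 203345) + 281012/153753 = 203331 + 281012/153753 = 31263032255/153753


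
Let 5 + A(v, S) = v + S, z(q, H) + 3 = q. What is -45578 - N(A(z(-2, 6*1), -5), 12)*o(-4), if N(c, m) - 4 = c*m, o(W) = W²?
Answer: -42762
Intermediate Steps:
z(q, H) = -3 + q
A(v, S) = -5 + S + v (A(v, S) = -5 + (v + S) = -5 + (S + v) = -5 + S + v)
N(c, m) = 4 + c*m
-45578 - N(A(z(-2, 6*1), -5), 12)*o(-4) = -45578 - (4 + (-5 - 5 + (-3 - 2))*12)*(-4)² = -45578 - (4 + (-5 - 5 - 5)*12)*16 = -45578 - (4 - 15*12)*16 = -45578 - (4 - 180)*16 = -45578 - (-176)*16 = -45578 - 1*(-2816) = -45578 + 2816 = -42762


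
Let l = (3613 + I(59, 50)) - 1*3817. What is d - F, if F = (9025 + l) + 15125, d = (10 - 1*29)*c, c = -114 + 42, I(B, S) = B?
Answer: -22637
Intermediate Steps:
c = -72
l = -145 (l = (3613 + 59) - 1*3817 = 3672 - 3817 = -145)
d = 1368 (d = (10 - 1*29)*(-72) = (10 - 29)*(-72) = -19*(-72) = 1368)
F = 24005 (F = (9025 - 145) + 15125 = 8880 + 15125 = 24005)
d - F = 1368 - 1*24005 = 1368 - 24005 = -22637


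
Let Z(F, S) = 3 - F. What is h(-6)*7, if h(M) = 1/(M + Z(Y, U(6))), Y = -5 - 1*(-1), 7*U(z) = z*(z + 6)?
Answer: 7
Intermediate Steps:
U(z) = z*(6 + z)/7 (U(z) = (z*(z + 6))/7 = (z*(6 + z))/7 = z*(6 + z)/7)
Y = -4 (Y = -5 + 1 = -4)
h(M) = 1/(7 + M) (h(M) = 1/(M + (3 - 1*(-4))) = 1/(M + (3 + 4)) = 1/(M + 7) = 1/(7 + M))
h(-6)*7 = 7/(7 - 6) = 7/1 = 1*7 = 7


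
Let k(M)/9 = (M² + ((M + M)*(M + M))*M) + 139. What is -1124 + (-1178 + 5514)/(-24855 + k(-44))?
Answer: -863459008/768201 ≈ -1124.0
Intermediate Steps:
k(M) = 1251 + 9*M² + 36*M³ (k(M) = 9*((M² + ((M + M)*(M + M))*M) + 139) = 9*((M² + ((2*M)*(2*M))*M) + 139) = 9*((M² + (4*M²)*M) + 139) = 9*((M² + 4*M³) + 139) = 9*(139 + M² + 4*M³) = 1251 + 9*M² + 36*M³)
-1124 + (-1178 + 5514)/(-24855 + k(-44)) = -1124 + (-1178 + 5514)/(-24855 + (1251 + 9*(-44)² + 36*(-44)³)) = -1124 + 4336/(-24855 + (1251 + 9*1936 + 36*(-85184))) = -1124 + 4336/(-24855 + (1251 + 17424 - 3066624)) = -1124 + 4336/(-24855 - 3047949) = -1124 + 4336/(-3072804) = -1124 + 4336*(-1/3072804) = -1124 - 1084/768201 = -863459008/768201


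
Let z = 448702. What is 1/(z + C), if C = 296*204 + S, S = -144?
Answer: 1/508942 ≈ 1.9649e-6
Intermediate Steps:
C = 60240 (C = 296*204 - 144 = 60384 - 144 = 60240)
1/(z + C) = 1/(448702 + 60240) = 1/508942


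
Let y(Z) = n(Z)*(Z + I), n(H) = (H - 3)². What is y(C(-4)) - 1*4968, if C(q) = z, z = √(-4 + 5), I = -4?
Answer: -4980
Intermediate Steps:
n(H) = (-3 + H)²
z = 1 (z = √1 = 1)
C(q) = 1
y(Z) = (-3 + Z)²*(-4 + Z) (y(Z) = (-3 + Z)²*(Z - 4) = (-3 + Z)²*(-4 + Z))
y(C(-4)) - 1*4968 = (-3 + 1)²*(-4 + 1) - 1*4968 = (-2)²*(-3) - 4968 = 4*(-3) - 4968 = -12 - 4968 = -4980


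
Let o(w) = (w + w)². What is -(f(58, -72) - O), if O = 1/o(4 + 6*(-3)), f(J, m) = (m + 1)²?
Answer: -3952143/784 ≈ -5041.0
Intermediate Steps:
f(J, m) = (1 + m)²
o(w) = 4*w² (o(w) = (2*w)² = 4*w²)
O = 1/784 (O = 1/(4*(4 + 6*(-3))²) = 1/(4*(4 - 18)²) = 1/(4*(-14)²) = 1/(4*196) = 1/784 ≈ 0.0012755)
-(f(58, -72) - O) = -((1 - 72)² - 1*1/784) = -((-71)² - 1/784) = -(5041 - 1/784) = -1*3952143/784 = -3952143/784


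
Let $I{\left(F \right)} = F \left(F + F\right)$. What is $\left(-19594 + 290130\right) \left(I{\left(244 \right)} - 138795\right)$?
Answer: $-5335781528$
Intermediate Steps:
$I{\left(F \right)} = 2 F^{2}$ ($I{\left(F \right)} = F 2 F = 2 F^{2}$)
$\left(-19594 + 290130\right) \left(I{\left(244 \right)} - 138795\right) = \left(-19594 + 290130\right) \left(2 \cdot 244^{2} - 138795\right) = 270536 \left(2 \cdot 59536 - 138795\right) = 270536 \left(119072 - 138795\right) = 270536 \left(-19723\right) = -5335781528$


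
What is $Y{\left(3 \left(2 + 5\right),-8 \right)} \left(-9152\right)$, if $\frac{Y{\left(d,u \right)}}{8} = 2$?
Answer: $-146432$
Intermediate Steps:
$Y{\left(d,u \right)} = 16$ ($Y{\left(d,u \right)} = 8 \cdot 2 = 16$)
$Y{\left(3 \left(2 + 5\right),-8 \right)} \left(-9152\right) = 16 \left(-9152\right) = -146432$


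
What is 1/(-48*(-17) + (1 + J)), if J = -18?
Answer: 1/799 ≈ 0.0012516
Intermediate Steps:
1/(-48*(-17) + (1 + J)) = 1/(-48*(-17) + (1 - 18)) = 1/(816 - 17) = 1/799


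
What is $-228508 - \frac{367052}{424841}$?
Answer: $- \frac{97079934280}{424841} \approx -2.2851 \cdot 10^{5}$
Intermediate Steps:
$-228508 - \frac{367052}{424841} = - \frac{97079934280}{424841}$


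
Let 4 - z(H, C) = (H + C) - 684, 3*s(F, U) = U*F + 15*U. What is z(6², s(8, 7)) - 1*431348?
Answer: -1292249/3 ≈ -4.3075e+5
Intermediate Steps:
s(F, U) = 5*U + F*U/3 (s(F, U) = (U*F + 15*U)/3 = (F*U + 15*U)/3 = (15*U + F*U)/3 = 5*U + F*U/3)
z(H, C) = 688 - C - H (z(H, C) = 4 - ((H + C) - 684) = 4 - ((C + H) - 684) = 4 - (-684 + C + H) = 4 + (684 - C - H) = 688 - C - H)
z(6², s(8, 7)) - 1*431348 = (688 - 7*(15 + 8)/3 - 1*6²) - 1*431348 = (688 - 7*23/3 - 1*36) - 431348 = (688 - 1*161/3 - 36) - 431348 = (688 - 161/3 - 36) - 431348 = 1795/3 - 431348 = -1292249/3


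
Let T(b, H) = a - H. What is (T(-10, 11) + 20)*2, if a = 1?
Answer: 20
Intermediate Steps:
T(b, H) = 1 - H
(T(-10, 11) + 20)*2 = ((1 - 1*11) + 20)*2 = ((1 - 11) + 20)*2 = (-10 + 20)*2 = 10*2 = 20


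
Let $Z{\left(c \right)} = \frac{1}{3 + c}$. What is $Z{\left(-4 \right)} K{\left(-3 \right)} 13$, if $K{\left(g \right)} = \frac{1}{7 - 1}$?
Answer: $- \frac{13}{6} \approx -2.1667$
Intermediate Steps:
$K{\left(g \right)} = \frac{1}{6}$
$Z{\left(-4 \right)} K{\left(-3 \right)} 13 = \frac{1}{3 - 4} \cdot \frac{1}{6} \cdot 13 = \frac{1}{-1} \cdot \frac{1}{6} \cdot 13 = \left(-1\right) \frac{1}{6} \cdot 13 = \left(- \frac{1}{6}\right) 13 = - \frac{13}{6}$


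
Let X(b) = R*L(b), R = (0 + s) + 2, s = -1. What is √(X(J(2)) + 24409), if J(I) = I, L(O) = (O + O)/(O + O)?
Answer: √24410 ≈ 156.24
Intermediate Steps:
L(O) = 1 (L(O) = (2*O)/((2*O)) = (2*O)*(1/(2*O)) = 1)
R = 1 (R = (0 - 1) + 2 = -1 + 2 = 1)
X(b) = 1 (X(b) = 1*1 = 1)
√(X(J(2)) + 24409) = √(1 + 24409) = √24410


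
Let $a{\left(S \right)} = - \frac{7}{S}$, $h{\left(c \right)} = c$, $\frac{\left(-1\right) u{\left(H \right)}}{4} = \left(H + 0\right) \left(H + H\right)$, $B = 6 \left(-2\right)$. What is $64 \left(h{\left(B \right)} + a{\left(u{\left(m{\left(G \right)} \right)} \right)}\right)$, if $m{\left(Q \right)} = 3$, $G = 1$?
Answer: $- \frac{6856}{9} \approx -761.78$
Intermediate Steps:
$B = -12$
$u{\left(H \right)} = - 8 H^{2}$ ($u{\left(H \right)} = - 4 \left(H + 0\right) \left(H + H\right) = - 4 H 2 H = - 4 \cdot 2 H^{2} = - 8 H^{2}$)
$64 \left(h{\left(B \right)} + a{\left(u{\left(m{\left(G \right)} \right)} \right)}\right) = 64 \left(-12 - \frac{7}{\left(-8\right) 3^{2}}\right) = 64 \left(-12 - \frac{7}{\left(-8\right) 9}\right) = 64 \left(-12 - \frac{7}{-72}\right) = 64 \left(-12 - - \frac{7}{72}\right) = 64 \left(-12 + \frac{7}{72}\right) = 64 \left(- \frac{857}{72}\right) = - \frac{6856}{9}$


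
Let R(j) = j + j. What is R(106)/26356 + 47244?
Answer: 311290769/6589 ≈ 47244.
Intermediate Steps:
R(j) = 2*j
R(106)/26356 + 47244 = (2*106)/26356 + 47244 = 212*(1/26356) + 47244 = 53/6589 + 47244 = 311290769/6589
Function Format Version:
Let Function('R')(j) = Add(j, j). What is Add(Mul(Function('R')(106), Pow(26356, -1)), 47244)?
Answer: Rational(311290769, 6589) ≈ 47244.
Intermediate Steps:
Function('R')(j) = Mul(2, j)
Add(Mul(Function('R')(106), Pow(26356, -1)), 47244) = Add(Mul(Mul(2, 106), Pow(26356, -1)), 47244) = Add(Mul(212, Rational(1, 26356)), 47244) = Add(Rational(53, 6589), 47244) = Rational(311290769, 6589)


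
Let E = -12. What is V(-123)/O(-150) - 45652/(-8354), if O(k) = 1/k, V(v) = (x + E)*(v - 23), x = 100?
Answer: 8049937226/4177 ≈ 1.9272e+6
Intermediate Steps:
V(v) = -2024 + 88*v (V(v) = (100 - 12)*(v - 23) = 88*(-23 + v) = -2024 + 88*v)
V(-123)/O(-150) - 45652/(-8354) = (-2024 + 88*(-123))/(1/(-150)) - 45652/(-8354) = (-2024 - 10824)/(-1/150) - 45652*(-1/8354) = -12848*(-150) + 22826/4177 = 1927200 + 22826/4177 = 8049937226/4177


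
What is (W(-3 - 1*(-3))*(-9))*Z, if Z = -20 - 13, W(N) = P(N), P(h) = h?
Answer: 0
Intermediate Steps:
W(N) = N
Z = -33
(W(-3 - 1*(-3))*(-9))*Z = ((-3 - 1*(-3))*(-9))*(-33) = ((-3 + 3)*(-9))*(-33) = (0*(-9))*(-33) = 0*(-33) = 0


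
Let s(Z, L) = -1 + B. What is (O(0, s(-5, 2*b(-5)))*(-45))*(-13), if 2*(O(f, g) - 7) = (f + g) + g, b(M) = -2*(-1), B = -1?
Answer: 2925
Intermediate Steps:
b(M) = 2
s(Z, L) = -2 (s(Z, L) = -1 - 1 = -2)
O(f, g) = 7 + g + f/2 (O(f, g) = 7 + ((f + g) + g)/2 = 7 + (f + 2*g)/2 = 7 + (g + f/2) = 7 + g + f/2)
(O(0, s(-5, 2*b(-5)))*(-45))*(-13) = ((7 - 2 + (½)*0)*(-45))*(-13) = ((7 - 2 + 0)*(-45))*(-13) = (5*(-45))*(-13) = -225*(-13) = 2925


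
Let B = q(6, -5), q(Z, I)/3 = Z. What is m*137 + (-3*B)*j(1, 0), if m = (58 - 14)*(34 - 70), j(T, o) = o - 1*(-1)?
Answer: -217062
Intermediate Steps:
j(T, o) = 1 + o (j(T, o) = o + 1 = 1 + o)
m = -1584 (m = 44*(-36) = -1584)
q(Z, I) = 3*Z
B = 18 (B = 3*6 = 18)
m*137 + (-3*B)*j(1, 0) = -1584*137 + (-3*18)*(1 + 0) = -217008 - 54*1 = -217008 - 54 = -217062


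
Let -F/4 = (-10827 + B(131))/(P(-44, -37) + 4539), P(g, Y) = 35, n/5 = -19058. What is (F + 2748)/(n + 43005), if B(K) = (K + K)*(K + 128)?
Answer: -6170614/119575795 ≈ -0.051604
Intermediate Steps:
n = -95290 (n = 5*(-19058) = -95290)
B(K) = 2*K*(128 + K) (B(K) = (2*K)*(128 + K) = 2*K*(128 + K))
F = -114062/2287 (F = -4*(-10827 + 2*131*(128 + 131))/(35 + 4539) = -4*(-10827 + 2*131*259)/4574 = -4*(-10827 + 67858)/4574 = -228124/4574 = -4*57031/4574 = -114062/2287 ≈ -49.874)
(F + 2748)/(n + 43005) = (-114062/2287 + 2748)/(-95290 + 43005) = (6170614/2287)/(-52285) = (6170614/2287)*(-1/52285) = -6170614/119575795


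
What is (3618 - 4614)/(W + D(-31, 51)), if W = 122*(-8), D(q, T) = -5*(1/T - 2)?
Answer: 50796/49271 ≈ 1.0310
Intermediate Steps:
D(q, T) = 10 - 5/T (D(q, T) = -5*(1/T - 2) = -5*(-2 + 1/T) = 10 - 5/T)
W = -976
(3618 - 4614)/(W + D(-31, 51)) = (3618 - 4614)/(-976 + (10 - 5/51)) = -996/(-976 + (10 - 5*1/51)) = -996/(-976 + (10 - 5/51)) = -996/(-976 + 505/51) = -996/(-49271/51) = -996*(-51/49271) = 50796/49271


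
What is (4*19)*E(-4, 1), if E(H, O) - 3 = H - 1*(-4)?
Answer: 228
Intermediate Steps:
E(H, O) = 7 + H (E(H, O) = 3 + (H - 1*(-4)) = 3 + (H + 4) = 3 + (4 + H) = 7 + H)
(4*19)*E(-4, 1) = (4*19)*(7 - 4) = 76*3 = 228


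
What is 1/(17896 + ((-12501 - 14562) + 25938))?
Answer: 1/16771 ≈ 5.9627e-5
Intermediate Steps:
1/(17896 + ((-12501 - 14562) + 25938)) = 1/(17896 + (-27063 + 25938)) = 1/(17896 - 1125) = 1/16771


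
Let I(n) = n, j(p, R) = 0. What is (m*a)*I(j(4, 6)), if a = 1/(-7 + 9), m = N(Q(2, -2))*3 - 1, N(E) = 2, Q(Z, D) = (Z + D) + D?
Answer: 0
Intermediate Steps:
Q(Z, D) = Z + 2*D (Q(Z, D) = (D + Z) + D = Z + 2*D)
m = 5 (m = 2*3 - 1 = 6 - 1 = 5)
a = ½ (a = 1/2 = ½ ≈ 0.50000)
(m*a)*I(j(4, 6)) = (5*(½))*0 = (5/2)*0 = 0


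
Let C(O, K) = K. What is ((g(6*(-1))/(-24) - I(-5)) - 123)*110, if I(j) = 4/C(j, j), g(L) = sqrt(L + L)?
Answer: -13442 - 55*I*sqrt(3)/6 ≈ -13442.0 - 15.877*I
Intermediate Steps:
g(L) = sqrt(2)*sqrt(L) (g(L) = sqrt(2*L) = sqrt(2)*sqrt(L))
I(j) = 4/j
((g(6*(-1))/(-24) - I(-5)) - 123)*110 = (((sqrt(2)*sqrt(6*(-1)))/(-24) - 4/(-5)) - 123)*110 = (((sqrt(2)*sqrt(-6))*(-1/24) - 4*(-1)/5) - 123)*110 = (((sqrt(2)*(I*sqrt(6)))*(-1/24) - 1*(-4/5)) - 123)*110 = (((2*I*sqrt(3))*(-1/24) + 4/5) - 123)*110 = ((-I*sqrt(3)/12 + 4/5) - 123)*110 = ((4/5 - I*sqrt(3)/12) - 123)*110 = (-611/5 - I*sqrt(3)/12)*110 = -13442 - 55*I*sqrt(3)/6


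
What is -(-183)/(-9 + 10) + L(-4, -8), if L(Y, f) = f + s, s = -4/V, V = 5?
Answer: 871/5 ≈ 174.20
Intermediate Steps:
s = -⅘ (s = -4/5 = -4*⅕ = -⅘ ≈ -0.80000)
L(Y, f) = -⅘ + f (L(Y, f) = f - ⅘ = -⅘ + f)
-(-183)/(-9 + 10) + L(-4, -8) = -(-183)/(-9 + 10) + (-⅘ - 8) = -(-183)/1 - 44/5 = -(-183) - 44/5 = -61*(-3) - 44/5 = 183 - 44/5 = 871/5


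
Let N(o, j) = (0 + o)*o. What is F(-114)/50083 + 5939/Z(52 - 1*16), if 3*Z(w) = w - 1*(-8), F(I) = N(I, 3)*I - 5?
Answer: 75194605/200332 ≈ 375.35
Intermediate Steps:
N(o, j) = o² (N(o, j) = o*o = o²)
F(I) = -5 + I³ (F(I) = I²*I - 5 = I³ - 5 = -5 + I³)
Z(w) = 8/3 + w/3 (Z(w) = (w - 1*(-8))/3 = (w + 8)/3 = (8 + w)/3 = 8/3 + w/3)
F(-114)/50083 + 5939/Z(52 - 1*16) = (-5 + (-114)³)/50083 + 5939/(8/3 + (52 - 1*16)/3) = (-5 - 1481544)*(1/50083) + 5939/(8/3 + (52 - 16)/3) = -1481549*1/50083 + 5939/(8/3 + (⅓)*36) = -1481549/50083 + 5939/(8/3 + 12) = -1481549/50083 + 5939/(44/3) = -1481549/50083 + 5939*(3/44) = -1481549/50083 + 17817/44 = 75194605/200332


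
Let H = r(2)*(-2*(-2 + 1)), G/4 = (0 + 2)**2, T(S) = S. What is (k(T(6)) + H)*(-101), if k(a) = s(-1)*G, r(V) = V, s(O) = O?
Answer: 1212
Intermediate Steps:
G = 16 (G = 4*(0 + 2)**2 = 4*2**2 = 4*4 = 16)
k(a) = -16 (k(a) = -1*16 = -16)
H = 4 (H = 2*(-2*(-2 + 1)) = 2*(-2*(-1)) = 2*2 = 4)
(k(T(6)) + H)*(-101) = (-16 + 4)*(-101) = -12*(-101) = 1212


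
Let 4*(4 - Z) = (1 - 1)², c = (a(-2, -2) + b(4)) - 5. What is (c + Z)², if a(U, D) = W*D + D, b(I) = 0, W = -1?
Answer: 1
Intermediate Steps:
a(U, D) = 0 (a(U, D) = -D + D = 0)
c = -5 (c = (0 + 0) - 5 = 0 - 5 = -5)
Z = 4 (Z = 4 - (1 - 1)²/4 = 4 - ¼*0² = 4 - ¼*0 = 4 + 0 = 4)
(c + Z)² = (-5 + 4)² = (-1)² = 1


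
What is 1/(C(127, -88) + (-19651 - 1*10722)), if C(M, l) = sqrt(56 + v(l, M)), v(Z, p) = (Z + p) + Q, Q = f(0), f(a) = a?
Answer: -30373/922519034 - sqrt(95)/922519034 ≈ -3.2935e-5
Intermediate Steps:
Q = 0
v(Z, p) = Z + p (v(Z, p) = (Z + p) + 0 = Z + p)
C(M, l) = sqrt(56 + M + l) (C(M, l) = sqrt(56 + (l + M)) = sqrt(56 + (M + l)) = sqrt(56 + M + l))
1/(C(127, -88) + (-19651 - 1*10722)) = 1/(sqrt(56 + 127 - 88) + (-19651 - 1*10722)) = 1/(sqrt(95) + (-19651 - 10722)) = 1/(sqrt(95) - 30373) = 1/(-30373 + sqrt(95))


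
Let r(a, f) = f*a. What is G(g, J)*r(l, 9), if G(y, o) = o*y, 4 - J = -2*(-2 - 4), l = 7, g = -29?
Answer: 14616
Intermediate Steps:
J = -8 (J = 4 - (-2)*(-2 - 4) = 4 - (-2)*(-6) = 4 - 1*12 = 4 - 12 = -8)
r(a, f) = a*f
G(g, J)*r(l, 9) = (-8*(-29))*(7*9) = 232*63 = 14616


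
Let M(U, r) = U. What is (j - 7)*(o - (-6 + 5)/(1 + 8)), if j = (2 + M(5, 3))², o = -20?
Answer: -2506/3 ≈ -835.33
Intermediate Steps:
j = 49 (j = (2 + 5)² = 7² = 49)
(j - 7)*(o - (-6 + 5)/(1 + 8)) = (49 - 7)*(-20 - (-6 + 5)/(1 + 8)) = 42*(-20 - (-1)/9) = 42*(-20 - 1*(-⅑)) = 42*(-20 + ⅑) = 42*(-179/9) = -2506/3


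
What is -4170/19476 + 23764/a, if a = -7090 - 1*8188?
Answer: -43878077/24796194 ≈ -1.7695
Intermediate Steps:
a = -15278 (a = -7090 - 8188 = -15278)
-4170/19476 + 23764/a = -4170/19476 + 23764/(-15278) = -4170*1/19476 + 23764*(-1/15278) = -695/3246 - 11882/7639 = -43878077/24796194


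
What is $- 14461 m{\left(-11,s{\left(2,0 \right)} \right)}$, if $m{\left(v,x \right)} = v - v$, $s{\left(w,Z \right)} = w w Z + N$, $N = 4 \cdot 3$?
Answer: $0$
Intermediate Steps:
$N = 12$
$s{\left(w,Z \right)} = 12 + Z w^{2}$ ($s{\left(w,Z \right)} = w w Z + 12 = w^{2} Z + 12 = Z w^{2} + 12 = 12 + Z w^{2}$)
$m{\left(v,x \right)} = 0$
$- 14461 m{\left(-11,s{\left(2,0 \right)} \right)} = \left(-14461\right) 0 = 0$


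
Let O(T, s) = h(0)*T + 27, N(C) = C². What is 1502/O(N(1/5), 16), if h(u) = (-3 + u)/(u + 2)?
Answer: 75100/1347 ≈ 55.754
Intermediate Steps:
h(u) = (-3 + u)/(2 + u)
O(T, s) = 27 - 3*T/2 (O(T, s) = ((-3 + 0)/(2 + 0))*T + 27 = (-3/2)*T + 27 = ((½)*(-3))*T + 27 = -3*T/2 + 27 = 27 - 3*T/2)
1502/O(N(1/5), 16) = 1502/(27 - 3*(1/5)²/2) = 1502/(27 - 3*(⅕)²/2) = 1502/(27 - 3/2*1/25) = 1502/(27 - 3/50) = 1502/(1347/50) = 1502*(50/1347) = 75100/1347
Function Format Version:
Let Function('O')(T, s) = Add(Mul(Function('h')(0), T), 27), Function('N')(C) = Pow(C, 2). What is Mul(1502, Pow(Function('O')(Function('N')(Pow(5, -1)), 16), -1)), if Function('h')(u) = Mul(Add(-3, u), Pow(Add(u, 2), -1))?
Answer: Rational(75100, 1347) ≈ 55.754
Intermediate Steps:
Function('h')(u) = Mul(Pow(Add(2, u), -1), Add(-3, u)) (Function('h')(u) = Mul(Add(-3, u), Pow(Add(2, u), -1)) = Mul(Pow(Add(2, u), -1), Add(-3, u)))
Function('O')(T, s) = Add(27, Mul(Rational(-3, 2), T)) (Function('O')(T, s) = Add(Mul(Mul(Pow(Add(2, 0), -1), Add(-3, 0)), T), 27) = Add(Mul(Mul(Pow(2, -1), -3), T), 27) = Add(Mul(Mul(Rational(1, 2), -3), T), 27) = Add(Mul(Rational(-3, 2), T), 27) = Add(27, Mul(Rational(-3, 2), T)))
Mul(1502, Pow(Function('O')(Function('N')(Pow(5, -1)), 16), -1)) = Mul(1502, Pow(Add(27, Mul(Rational(-3, 2), Pow(Pow(5, -1), 2))), -1)) = Mul(1502, Pow(Add(27, Mul(Rational(-3, 2), Pow(Rational(1, 5), 2))), -1)) = Mul(1502, Pow(Add(27, Mul(Rational(-3, 2), Rational(1, 25))), -1)) = Mul(1502, Pow(Add(27, Rational(-3, 50)), -1)) = Mul(1502, Pow(Rational(1347, 50), -1)) = Mul(1502, Rational(50, 1347)) = Rational(75100, 1347)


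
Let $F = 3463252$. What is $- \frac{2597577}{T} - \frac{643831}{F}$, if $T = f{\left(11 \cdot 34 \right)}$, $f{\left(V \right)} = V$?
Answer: $- \frac{4498152266599}{647628124} \approx -6945.6$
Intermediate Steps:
$T = 374$ ($T = 11 \cdot 34 = 374$)
$- \frac{2597577}{T} - \frac{643831}{F} = - \frac{2597577}{374} - \frac{643831}{3463252} = - \frac{4498152266599}{647628124}$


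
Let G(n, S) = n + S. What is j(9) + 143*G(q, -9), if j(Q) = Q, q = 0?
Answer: -1278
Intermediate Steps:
G(n, S) = S + n
j(9) + 143*G(q, -9) = 9 + 143*(-9 + 0) = 9 + 143*(-9) = 9 - 1287 = -1278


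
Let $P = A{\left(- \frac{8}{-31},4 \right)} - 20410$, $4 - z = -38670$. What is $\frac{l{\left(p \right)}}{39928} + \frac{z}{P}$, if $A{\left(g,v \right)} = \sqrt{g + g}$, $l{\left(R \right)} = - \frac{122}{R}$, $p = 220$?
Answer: $- \frac{2442556060183621}{1289036658404880} - \frac{38674 \sqrt{31}}{3228402771} \approx -1.8949$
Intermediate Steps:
$A{\left(g,v \right)} = \sqrt{2} \sqrt{g}$ ($A{\left(g,v \right)} = \sqrt{2 g} = \sqrt{2} \sqrt{g}$)
$z = 38674$ ($z = 4 - -38670 = 4 + 38670 = 38674$)
$P = -20410 + \frac{4 \sqrt{31}}{31}$ ($P = \sqrt{2} \sqrt{- \frac{8}{-31}} - 20410 = \sqrt{2} \sqrt{\left(-8\right) \left(- \frac{1}{31}\right)} - 20410 = \sqrt{2} \sqrt{\frac{8}{31}} - 20410 = \sqrt{2} \frac{2 \sqrt{62}}{31} - 20410 = \frac{4 \sqrt{31}}{31} - 20410 = -20410 + \frac{4 \sqrt{31}}{31} \approx -20409.0$)
$\frac{l{\left(p \right)}}{39928} + \frac{z}{P} = \frac{\left(-122\right) \frac{1}{220}}{39928} + \frac{38674}{-20410 + \frac{4 \sqrt{31}}{31}} = \left(-122\right) \frac{1}{220} \cdot \frac{1}{39928} + \frac{38674}{-20410 + \frac{4 \sqrt{31}}{31}} = \left(- \frac{61}{110}\right) \frac{1}{39928} + \frac{38674}{-20410 + \frac{4 \sqrt{31}}{31}} = - \frac{61}{4392080} + \frac{38674}{-20410 + \frac{4 \sqrt{31}}{31}}$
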